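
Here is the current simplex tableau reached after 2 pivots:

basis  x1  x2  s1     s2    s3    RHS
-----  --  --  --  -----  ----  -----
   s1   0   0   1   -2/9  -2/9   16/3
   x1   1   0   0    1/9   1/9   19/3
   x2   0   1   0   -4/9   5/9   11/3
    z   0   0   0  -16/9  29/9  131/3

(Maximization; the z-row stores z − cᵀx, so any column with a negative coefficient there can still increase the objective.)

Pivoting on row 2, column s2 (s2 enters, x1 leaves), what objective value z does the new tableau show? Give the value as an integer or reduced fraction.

Minimum ratio for s2: (19/3)/(1/9) = 57.
z changes by −(z-row coeff of s2)·ratio = −(-16/9)·57 = 304/3.
New z = 131/3 + (304/3) = 145.

145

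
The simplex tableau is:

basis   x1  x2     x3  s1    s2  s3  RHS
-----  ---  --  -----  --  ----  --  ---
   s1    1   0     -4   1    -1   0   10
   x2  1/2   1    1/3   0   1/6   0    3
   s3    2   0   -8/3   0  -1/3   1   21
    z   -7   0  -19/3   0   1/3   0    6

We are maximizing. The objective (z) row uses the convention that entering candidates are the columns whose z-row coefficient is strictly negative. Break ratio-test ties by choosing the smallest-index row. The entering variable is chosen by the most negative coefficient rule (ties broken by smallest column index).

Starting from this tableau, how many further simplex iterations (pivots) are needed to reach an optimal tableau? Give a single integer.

2

pivot: x1 in, x2 out → z = 48
pivot: x3 in, x1 out → z = 63
No improving column remains; optimal.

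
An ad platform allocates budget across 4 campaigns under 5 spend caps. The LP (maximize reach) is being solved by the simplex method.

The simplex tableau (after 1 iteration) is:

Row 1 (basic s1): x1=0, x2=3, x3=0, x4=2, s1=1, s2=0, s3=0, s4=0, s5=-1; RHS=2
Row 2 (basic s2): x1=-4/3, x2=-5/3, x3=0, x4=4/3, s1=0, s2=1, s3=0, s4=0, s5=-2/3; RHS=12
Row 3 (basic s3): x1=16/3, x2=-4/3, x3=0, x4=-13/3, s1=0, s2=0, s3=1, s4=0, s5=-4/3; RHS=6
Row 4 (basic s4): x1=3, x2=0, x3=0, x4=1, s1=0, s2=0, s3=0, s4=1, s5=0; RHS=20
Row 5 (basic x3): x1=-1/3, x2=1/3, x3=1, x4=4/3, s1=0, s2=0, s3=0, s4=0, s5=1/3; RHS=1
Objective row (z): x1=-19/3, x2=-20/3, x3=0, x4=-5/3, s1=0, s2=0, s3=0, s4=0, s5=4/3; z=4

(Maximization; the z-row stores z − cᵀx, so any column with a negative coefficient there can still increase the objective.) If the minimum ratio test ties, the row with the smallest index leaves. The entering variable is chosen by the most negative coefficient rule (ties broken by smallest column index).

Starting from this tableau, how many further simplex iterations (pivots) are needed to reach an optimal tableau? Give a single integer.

3

pivot: x2 in, s1 out → z = 76/9
pivot: x1 in, s3 out → z = 133/8
pivot: s5 in, x3 out → z = 55/2
No improving column remains; optimal.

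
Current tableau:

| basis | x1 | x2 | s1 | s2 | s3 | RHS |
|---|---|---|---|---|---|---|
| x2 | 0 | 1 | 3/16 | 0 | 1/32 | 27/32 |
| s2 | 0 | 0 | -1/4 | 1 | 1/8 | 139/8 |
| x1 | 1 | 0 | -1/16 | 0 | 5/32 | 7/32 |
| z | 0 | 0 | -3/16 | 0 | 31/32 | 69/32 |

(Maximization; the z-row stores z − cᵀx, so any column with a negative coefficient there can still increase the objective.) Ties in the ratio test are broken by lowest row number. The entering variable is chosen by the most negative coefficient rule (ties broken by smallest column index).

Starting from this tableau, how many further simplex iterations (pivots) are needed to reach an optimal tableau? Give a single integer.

1

pivot: s1 in, x2 out → z = 3
No improving column remains; optimal.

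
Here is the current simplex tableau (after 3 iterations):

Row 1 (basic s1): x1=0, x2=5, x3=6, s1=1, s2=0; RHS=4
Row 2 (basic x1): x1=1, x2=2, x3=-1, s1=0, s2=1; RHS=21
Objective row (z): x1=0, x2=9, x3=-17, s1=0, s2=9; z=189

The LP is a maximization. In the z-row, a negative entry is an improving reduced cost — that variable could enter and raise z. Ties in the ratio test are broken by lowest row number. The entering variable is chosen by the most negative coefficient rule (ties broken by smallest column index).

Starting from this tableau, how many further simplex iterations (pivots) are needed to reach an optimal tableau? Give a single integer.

pivot: x3 in, s1 out → z = 601/3
No improving column remains; optimal.

1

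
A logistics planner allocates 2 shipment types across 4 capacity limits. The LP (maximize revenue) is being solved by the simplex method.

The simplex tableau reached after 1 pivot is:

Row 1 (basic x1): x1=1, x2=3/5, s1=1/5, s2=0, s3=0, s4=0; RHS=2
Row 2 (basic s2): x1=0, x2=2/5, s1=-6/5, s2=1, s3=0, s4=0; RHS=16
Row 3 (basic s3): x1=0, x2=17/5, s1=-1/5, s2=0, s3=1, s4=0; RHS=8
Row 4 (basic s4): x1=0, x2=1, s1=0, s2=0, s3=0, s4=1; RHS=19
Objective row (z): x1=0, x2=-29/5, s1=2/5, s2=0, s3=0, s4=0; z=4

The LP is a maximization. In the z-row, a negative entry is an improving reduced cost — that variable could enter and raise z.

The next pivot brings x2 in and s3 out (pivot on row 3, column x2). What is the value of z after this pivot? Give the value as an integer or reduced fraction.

Minimum ratio for x2: 8/(17/5) = 40/17.
z changes by −(z-row coeff of x2)·ratio = −(-29/5)·(40/17) = 232/17.
New z = 4 + (232/17) = 300/17.

300/17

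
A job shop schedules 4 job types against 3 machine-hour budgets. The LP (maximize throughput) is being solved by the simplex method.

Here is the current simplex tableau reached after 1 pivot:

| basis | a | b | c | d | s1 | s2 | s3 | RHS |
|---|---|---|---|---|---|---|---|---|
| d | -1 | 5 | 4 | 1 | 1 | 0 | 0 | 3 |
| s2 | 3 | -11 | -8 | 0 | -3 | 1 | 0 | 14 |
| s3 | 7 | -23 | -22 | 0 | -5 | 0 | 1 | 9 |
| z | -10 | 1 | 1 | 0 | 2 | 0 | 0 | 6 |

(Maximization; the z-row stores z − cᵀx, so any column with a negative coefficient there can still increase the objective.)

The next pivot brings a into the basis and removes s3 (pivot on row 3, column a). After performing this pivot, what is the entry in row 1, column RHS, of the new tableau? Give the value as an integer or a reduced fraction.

30/7

Pivot element is row 3, column a: 7.
Normalize row 3: new (row 3, RHS) = 9/7 = 9/7.
row 1 ← row 1 − (-1)·(new row 3): 3 − (-1)·(9/7) = 30/7.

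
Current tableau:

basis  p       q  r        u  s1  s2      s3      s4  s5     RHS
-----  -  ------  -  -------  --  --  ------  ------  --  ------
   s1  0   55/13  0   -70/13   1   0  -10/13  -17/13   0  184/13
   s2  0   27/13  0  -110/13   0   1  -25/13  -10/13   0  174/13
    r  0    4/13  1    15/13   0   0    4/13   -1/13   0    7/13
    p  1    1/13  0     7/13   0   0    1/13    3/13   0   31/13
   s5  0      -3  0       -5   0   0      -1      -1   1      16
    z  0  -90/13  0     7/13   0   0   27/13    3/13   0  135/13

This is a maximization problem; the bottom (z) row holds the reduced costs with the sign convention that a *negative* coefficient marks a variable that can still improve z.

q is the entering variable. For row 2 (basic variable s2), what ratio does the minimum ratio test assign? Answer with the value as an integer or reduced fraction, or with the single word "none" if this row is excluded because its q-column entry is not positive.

Ratio = RHS / (q entry) = (174/13) / (27/13) = 58/9.

58/9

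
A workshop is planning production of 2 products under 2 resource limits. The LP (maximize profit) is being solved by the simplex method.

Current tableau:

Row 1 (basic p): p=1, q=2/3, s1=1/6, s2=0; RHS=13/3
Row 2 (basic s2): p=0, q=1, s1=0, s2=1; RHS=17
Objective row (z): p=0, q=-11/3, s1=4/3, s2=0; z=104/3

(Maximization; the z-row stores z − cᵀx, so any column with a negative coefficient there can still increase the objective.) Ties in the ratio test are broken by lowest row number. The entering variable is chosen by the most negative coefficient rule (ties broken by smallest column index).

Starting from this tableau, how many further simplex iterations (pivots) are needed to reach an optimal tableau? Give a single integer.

pivot: q in, p out → z = 117/2
No improving column remains; optimal.

1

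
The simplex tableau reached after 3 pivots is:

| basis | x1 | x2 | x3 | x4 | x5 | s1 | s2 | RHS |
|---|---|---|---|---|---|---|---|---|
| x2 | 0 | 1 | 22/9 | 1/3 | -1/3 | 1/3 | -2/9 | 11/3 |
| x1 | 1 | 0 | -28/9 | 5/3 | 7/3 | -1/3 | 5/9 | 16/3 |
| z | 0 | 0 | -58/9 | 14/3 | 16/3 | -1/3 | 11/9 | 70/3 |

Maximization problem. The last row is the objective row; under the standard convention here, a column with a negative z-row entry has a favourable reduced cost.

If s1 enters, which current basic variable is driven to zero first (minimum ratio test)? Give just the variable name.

Ratios: row 1 (x2): (11/3)/(1/3) = 11; row 2 (x1): entry -1/3 ≤ 0, skip.
Minimum ratio 11 is in the x2 row, so x2 leaves.

x2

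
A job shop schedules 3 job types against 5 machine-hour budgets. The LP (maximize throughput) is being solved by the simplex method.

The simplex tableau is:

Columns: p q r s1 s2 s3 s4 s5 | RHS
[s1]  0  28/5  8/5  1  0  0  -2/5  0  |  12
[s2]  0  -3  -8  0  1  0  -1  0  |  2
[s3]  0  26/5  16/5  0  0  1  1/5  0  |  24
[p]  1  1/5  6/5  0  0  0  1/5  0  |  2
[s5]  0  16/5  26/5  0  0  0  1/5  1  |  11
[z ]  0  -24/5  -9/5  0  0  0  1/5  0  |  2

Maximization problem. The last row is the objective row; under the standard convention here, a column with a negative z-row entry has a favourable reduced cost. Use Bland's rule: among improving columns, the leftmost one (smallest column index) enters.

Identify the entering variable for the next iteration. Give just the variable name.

q

Objective-row coefficients: p: 0, q: -24/5, r: -9/5, s1: 0, s2: 0, s3: 0, s4: 1/5, s5: 0.
Improving columns: q, r. Bland's rule picks the smallest column index → q.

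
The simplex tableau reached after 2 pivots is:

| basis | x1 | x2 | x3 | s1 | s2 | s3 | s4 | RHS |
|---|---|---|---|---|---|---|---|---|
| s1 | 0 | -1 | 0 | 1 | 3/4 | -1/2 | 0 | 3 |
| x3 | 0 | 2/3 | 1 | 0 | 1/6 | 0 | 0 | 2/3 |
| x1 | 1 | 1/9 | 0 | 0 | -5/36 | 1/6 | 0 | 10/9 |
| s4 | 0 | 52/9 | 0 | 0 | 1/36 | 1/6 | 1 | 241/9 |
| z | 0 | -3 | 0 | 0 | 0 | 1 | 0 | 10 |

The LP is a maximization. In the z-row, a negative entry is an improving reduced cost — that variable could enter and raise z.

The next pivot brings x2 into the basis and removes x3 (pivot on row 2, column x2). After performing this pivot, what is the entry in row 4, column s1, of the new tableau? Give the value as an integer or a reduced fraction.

Pivot element is row 2, column x2: 2/3.
Normalize row 2: new (row 2, s1) = 0/(2/3) = 0.
row 4 ← row 4 − (52/9)·(new row 2): 0 − (52/9)·0 = 0.

0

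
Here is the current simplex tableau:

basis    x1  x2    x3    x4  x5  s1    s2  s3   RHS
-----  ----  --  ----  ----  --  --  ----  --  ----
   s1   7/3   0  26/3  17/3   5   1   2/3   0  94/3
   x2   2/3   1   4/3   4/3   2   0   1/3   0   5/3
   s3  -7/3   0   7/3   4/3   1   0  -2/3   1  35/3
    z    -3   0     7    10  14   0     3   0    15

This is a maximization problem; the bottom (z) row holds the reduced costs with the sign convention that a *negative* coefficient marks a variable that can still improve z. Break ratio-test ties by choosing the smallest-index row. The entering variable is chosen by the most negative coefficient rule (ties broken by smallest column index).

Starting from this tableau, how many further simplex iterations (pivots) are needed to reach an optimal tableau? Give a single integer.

1

pivot: x1 in, x2 out → z = 45/2
No improving column remains; optimal.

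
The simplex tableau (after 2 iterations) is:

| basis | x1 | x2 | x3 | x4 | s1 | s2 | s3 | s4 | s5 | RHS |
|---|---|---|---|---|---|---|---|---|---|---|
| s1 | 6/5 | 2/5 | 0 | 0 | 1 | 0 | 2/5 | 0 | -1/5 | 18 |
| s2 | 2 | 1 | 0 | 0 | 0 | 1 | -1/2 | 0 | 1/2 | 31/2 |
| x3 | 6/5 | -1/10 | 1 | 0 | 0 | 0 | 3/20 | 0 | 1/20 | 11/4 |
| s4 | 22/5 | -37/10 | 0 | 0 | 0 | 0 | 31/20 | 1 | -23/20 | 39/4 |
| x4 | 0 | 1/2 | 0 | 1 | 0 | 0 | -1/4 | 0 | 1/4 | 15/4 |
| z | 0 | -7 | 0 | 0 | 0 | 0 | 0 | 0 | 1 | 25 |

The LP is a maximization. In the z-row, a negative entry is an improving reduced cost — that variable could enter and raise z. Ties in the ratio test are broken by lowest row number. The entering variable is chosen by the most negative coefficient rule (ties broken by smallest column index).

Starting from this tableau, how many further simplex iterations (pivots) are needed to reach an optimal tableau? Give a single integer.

2

pivot: x2 in, x4 out → z = 155/2
pivot: s3 in, s1 out → z = 165
No improving column remains; optimal.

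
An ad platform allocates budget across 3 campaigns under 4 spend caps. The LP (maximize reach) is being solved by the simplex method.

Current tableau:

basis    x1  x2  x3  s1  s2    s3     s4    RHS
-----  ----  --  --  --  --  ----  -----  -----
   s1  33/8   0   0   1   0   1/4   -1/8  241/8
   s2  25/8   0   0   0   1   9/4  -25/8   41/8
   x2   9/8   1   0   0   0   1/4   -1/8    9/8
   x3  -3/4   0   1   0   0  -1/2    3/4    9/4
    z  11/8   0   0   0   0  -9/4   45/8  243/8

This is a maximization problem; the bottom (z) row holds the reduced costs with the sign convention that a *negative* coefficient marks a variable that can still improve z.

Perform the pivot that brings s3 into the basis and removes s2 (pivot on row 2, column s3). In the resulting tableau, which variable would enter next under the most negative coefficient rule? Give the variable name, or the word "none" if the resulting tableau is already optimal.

none

Pivot element 9/4. New z-row = old z-row − (-9/4)·(row 2/(9/4)).
Updated z-row coefficients: x1: 9/2, x2: 0, x3: 0, s1: 0, s2: 1, s3: 0, s4: 5/2.
No coefficient is strictly negative; the tableau after this pivot is optimal.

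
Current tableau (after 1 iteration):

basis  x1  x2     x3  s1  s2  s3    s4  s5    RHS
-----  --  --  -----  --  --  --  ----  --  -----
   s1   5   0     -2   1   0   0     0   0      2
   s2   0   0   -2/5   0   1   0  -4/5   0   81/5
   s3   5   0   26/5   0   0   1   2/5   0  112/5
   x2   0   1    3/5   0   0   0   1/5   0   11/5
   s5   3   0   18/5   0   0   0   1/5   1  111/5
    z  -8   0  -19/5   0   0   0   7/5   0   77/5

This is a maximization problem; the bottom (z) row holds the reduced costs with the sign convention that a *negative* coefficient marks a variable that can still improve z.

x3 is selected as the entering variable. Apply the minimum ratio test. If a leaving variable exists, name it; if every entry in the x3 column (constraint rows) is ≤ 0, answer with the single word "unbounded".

Ratios: row 1 (s1): entry -2 ≤ 0, skip; row 2 (s2): entry -2/5 ≤ 0, skip; row 3 (s3): (112/5)/(26/5) = 56/13; row 4 (x2): (11/5)/(3/5) = 11/3; row 5 (s5): (111/5)/(18/5) = 37/6.
Minimum ratio is in the x2 row, so x2 leaves.

x2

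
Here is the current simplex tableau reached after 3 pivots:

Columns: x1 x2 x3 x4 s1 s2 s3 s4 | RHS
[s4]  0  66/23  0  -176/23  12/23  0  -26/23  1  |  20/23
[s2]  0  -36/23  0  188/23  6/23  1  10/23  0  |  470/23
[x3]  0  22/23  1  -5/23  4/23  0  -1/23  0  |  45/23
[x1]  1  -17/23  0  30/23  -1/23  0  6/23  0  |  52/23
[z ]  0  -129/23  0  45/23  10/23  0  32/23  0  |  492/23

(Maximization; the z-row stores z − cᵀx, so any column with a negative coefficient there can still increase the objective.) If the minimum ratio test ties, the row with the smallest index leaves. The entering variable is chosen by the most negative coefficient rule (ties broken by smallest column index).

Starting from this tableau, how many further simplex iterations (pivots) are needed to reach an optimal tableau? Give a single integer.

pivot: x2 in, s4 out → z = 254/11
pivot: x4 in, x3 out → z = 2493/77
No improving column remains; optimal.

2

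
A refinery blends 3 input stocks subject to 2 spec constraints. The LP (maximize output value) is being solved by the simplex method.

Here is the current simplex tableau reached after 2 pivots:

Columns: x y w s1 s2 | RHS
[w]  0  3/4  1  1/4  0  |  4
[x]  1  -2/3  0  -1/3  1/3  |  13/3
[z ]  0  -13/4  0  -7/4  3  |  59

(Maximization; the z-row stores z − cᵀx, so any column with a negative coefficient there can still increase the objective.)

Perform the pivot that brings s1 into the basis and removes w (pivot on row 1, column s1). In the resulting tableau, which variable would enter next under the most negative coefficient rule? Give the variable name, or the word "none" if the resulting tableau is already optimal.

none

Pivot element 1/4. New z-row = old z-row − (-7/4)·(row 1/(1/4)).
Updated z-row coefficients: x: 0, y: 2, w: 7, s1: 0, s2: 3.
No coefficient is strictly negative; the tableau after this pivot is optimal.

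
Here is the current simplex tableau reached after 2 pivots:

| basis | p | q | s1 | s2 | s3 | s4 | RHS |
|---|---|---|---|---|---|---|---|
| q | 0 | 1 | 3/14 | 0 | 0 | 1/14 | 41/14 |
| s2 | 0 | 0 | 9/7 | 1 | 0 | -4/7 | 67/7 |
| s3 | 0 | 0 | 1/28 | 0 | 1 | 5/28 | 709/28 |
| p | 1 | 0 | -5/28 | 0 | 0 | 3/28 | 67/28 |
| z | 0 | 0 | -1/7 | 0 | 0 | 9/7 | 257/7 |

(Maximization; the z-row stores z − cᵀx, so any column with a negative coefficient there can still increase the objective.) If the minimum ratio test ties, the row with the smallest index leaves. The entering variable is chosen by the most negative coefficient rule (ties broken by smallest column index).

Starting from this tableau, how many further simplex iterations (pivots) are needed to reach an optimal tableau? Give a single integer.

1

pivot: s1 in, s2 out → z = 340/9
No improving column remains; optimal.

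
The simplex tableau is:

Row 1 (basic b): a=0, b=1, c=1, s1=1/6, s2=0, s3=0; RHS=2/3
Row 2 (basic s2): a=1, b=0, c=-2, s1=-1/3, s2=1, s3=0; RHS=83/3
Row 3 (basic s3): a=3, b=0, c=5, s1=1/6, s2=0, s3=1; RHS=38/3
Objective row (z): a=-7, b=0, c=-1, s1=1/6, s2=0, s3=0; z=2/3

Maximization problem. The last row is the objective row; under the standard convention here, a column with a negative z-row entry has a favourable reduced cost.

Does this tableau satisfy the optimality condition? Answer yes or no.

Column a has objective-row coefficient -7, which is negative; an improving pivot exists, so not yet optimal.

no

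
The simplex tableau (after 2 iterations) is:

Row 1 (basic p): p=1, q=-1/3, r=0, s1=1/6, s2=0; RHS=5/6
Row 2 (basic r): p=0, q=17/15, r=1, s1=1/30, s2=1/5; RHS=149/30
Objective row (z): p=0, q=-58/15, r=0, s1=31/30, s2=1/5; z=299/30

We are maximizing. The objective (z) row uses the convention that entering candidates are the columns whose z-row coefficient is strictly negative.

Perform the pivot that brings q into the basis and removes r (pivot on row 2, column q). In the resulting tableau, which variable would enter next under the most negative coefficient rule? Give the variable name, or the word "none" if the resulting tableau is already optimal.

none

Pivot element 17/15. New z-row = old z-row − (-58/15)·(row 2/(17/15)).
Updated z-row coefficients: p: 0, q: 0, r: 58/17, s1: 39/34, s2: 15/17.
No coefficient is strictly negative; the tableau after this pivot is optimal.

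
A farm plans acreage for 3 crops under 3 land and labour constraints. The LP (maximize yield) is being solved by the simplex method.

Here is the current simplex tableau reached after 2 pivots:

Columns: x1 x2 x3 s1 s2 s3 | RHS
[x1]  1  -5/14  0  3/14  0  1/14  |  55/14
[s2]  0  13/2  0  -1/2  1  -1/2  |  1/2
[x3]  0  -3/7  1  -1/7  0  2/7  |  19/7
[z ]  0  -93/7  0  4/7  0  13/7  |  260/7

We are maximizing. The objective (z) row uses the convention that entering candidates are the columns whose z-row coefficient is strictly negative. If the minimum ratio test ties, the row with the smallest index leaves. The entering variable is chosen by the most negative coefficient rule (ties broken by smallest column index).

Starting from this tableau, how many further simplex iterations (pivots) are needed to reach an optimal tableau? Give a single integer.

2

pivot: x2 in, s2 out → z = 3473/91
pivot: s1 in, x1 out → z = 811/17
No improving column remains; optimal.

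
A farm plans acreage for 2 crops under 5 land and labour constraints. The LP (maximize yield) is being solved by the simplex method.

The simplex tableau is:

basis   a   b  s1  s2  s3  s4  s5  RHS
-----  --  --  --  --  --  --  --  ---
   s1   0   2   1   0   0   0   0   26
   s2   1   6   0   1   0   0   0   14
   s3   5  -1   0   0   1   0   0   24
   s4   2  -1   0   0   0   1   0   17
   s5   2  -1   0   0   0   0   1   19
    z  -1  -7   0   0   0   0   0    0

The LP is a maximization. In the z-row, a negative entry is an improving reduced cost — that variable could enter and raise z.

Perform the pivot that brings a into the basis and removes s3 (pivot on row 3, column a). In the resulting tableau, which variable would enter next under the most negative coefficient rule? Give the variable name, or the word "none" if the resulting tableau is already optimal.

Pivot element 5. New z-row = old z-row − (-1)·(row 3/5).
Updated z-row coefficients: a: 0, b: -36/5, s1: 0, s2: 0, s3: 1/5, s4: 0, s5: 0.
The most negative is -36/5 in column b, so b would enter next.

b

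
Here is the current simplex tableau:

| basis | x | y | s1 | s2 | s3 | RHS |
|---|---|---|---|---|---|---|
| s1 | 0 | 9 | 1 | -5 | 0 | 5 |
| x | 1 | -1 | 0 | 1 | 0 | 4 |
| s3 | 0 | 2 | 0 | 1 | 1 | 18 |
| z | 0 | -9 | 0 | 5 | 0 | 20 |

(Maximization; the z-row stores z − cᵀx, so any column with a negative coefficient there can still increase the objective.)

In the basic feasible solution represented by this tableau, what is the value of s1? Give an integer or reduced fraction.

s1 is basic (row 1); its value is the RHS of that row: 5.

5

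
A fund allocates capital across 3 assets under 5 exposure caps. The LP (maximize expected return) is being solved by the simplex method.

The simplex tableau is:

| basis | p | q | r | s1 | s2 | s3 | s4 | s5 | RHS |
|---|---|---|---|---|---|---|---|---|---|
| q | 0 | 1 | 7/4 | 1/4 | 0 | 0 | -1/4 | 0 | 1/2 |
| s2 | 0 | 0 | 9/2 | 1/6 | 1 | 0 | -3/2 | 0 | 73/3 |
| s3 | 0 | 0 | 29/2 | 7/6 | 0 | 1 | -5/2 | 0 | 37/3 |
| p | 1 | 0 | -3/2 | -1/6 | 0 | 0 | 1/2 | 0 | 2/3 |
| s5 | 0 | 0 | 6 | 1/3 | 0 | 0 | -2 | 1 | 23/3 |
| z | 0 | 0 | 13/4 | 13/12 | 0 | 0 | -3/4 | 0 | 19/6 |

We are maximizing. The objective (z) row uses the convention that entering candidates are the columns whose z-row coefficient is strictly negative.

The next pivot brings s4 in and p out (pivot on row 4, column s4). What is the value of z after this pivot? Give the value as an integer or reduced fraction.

Minimum ratio for s4: (2/3)/(1/2) = 4/3.
z changes by −(z-row coeff of s4)·ratio = −(-3/4)·(4/3) = 1.
New z = 19/6 + 1 = 25/6.

25/6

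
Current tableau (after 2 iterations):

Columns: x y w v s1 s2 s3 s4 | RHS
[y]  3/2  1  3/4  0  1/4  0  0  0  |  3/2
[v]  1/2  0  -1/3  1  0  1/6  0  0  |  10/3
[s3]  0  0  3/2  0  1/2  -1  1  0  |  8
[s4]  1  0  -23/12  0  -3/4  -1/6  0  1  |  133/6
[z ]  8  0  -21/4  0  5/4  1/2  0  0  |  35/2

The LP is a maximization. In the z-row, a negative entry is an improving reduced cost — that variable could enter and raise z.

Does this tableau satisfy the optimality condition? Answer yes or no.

no

Column w has objective-row coefficient -21/4, which is negative; an improving pivot exists, so not yet optimal.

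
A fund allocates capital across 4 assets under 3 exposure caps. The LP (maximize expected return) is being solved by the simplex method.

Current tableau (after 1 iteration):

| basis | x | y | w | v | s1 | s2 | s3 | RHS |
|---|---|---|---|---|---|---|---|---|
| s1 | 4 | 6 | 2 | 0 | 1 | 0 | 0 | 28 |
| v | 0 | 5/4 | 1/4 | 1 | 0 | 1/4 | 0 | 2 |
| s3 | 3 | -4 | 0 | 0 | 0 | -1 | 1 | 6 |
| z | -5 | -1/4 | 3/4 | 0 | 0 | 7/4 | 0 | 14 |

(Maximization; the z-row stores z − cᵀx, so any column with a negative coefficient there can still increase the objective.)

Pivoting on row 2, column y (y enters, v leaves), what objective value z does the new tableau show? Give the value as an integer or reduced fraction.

Minimum ratio for y: 2/(5/4) = 8/5.
z changes by −(z-row coeff of y)·ratio = −(-1/4)·(8/5) = 2/5.
New z = 14 + (2/5) = 72/5.

72/5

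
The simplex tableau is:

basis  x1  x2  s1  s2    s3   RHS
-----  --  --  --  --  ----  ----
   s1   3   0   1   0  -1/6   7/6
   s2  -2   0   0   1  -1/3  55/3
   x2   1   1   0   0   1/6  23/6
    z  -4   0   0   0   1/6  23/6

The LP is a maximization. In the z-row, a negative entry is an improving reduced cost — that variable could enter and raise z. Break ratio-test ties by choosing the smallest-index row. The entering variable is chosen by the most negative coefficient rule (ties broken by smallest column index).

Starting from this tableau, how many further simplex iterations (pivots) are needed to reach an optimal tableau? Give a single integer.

2

pivot: x1 in, s1 out → z = 97/18
pivot: s3 in, x2 out → z = 25/4
No improving column remains; optimal.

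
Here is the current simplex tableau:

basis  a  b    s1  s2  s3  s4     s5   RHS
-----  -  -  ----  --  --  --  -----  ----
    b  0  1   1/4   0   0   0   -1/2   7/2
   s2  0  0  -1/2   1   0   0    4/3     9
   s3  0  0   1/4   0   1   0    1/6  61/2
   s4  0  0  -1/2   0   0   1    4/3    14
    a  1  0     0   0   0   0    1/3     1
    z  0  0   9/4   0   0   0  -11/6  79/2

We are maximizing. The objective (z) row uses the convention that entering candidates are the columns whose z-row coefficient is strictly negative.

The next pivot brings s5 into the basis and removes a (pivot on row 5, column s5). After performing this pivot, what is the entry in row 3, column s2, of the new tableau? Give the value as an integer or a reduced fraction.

0

Pivot element is row 5, column s5: 1/3.
Normalize row 5: new (row 5, s2) = 0/(1/3) = 0.
row 3 ← row 3 − (1/6)·(new row 5): 0 − (1/6)·0 = 0.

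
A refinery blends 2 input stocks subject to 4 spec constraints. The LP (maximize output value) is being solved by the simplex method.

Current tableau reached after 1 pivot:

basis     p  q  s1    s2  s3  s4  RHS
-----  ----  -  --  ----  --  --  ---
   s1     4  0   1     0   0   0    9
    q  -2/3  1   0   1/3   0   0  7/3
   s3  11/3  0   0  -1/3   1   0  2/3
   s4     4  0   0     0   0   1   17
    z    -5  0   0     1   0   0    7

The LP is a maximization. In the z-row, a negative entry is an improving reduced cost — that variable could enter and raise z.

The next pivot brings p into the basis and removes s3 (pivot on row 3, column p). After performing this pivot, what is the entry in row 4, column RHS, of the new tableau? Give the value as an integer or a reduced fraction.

Pivot element is row 3, column p: 11/3.
Normalize row 3: new (row 3, RHS) = (2/3)/(11/3) = 2/11.
row 4 ← row 4 − 4·(new row 3): 17 − 4·(2/11) = 179/11.

179/11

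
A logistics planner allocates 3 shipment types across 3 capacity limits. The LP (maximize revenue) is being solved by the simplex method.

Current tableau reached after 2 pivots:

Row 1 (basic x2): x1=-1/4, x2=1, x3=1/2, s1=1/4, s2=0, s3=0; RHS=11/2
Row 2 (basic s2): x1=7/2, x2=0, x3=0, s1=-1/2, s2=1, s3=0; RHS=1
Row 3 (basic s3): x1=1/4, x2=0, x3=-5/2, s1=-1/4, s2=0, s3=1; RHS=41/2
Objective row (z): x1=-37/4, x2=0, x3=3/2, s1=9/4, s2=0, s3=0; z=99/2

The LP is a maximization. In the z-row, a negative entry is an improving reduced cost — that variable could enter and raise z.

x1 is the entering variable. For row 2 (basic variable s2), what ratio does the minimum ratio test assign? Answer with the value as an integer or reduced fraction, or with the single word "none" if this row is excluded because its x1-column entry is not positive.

Ratio = RHS / (x1 entry) = 1 / (7/2) = 2/7.

2/7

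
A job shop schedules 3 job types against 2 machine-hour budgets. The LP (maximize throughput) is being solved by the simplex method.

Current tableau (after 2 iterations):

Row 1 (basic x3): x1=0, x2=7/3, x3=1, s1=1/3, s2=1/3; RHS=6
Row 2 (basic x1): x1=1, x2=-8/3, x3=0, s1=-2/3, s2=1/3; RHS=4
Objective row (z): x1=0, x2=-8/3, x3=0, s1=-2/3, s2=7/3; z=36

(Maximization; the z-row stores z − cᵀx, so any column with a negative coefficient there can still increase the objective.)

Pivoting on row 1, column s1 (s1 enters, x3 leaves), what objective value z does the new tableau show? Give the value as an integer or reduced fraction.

48

Minimum ratio for s1: 6/(1/3) = 18.
z changes by −(z-row coeff of s1)·ratio = −(-2/3)·18 = 12.
New z = 36 + 12 = 48.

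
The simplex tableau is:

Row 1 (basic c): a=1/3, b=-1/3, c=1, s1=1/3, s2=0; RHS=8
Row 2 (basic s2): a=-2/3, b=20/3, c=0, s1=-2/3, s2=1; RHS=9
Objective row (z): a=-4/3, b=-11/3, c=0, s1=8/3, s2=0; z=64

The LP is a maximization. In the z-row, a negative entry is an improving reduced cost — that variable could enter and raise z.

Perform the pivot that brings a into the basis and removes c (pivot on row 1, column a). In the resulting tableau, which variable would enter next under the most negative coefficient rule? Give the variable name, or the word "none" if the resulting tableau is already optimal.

b

Pivot element 1/3. New z-row = old z-row − (-4/3)·(row 1/(1/3)).
Updated z-row coefficients: a: 0, b: -5, c: 4, s1: 4, s2: 0.
The most negative is -5 in column b, so b would enter next.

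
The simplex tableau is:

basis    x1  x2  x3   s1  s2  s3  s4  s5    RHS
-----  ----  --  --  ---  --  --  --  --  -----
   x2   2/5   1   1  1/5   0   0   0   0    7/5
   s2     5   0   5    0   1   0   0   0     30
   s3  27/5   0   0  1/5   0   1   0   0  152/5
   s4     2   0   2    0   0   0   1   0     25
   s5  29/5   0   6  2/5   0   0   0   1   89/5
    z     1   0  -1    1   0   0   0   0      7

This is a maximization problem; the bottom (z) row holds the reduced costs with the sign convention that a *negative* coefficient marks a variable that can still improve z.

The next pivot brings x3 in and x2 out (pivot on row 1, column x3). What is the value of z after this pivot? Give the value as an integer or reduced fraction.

Minimum ratio for x3: (7/5)/1 = 7/5.
z changes by −(z-row coeff of x3)·ratio = −(-1)·(7/5) = 7/5.
New z = 7 + (7/5) = 42/5.

42/5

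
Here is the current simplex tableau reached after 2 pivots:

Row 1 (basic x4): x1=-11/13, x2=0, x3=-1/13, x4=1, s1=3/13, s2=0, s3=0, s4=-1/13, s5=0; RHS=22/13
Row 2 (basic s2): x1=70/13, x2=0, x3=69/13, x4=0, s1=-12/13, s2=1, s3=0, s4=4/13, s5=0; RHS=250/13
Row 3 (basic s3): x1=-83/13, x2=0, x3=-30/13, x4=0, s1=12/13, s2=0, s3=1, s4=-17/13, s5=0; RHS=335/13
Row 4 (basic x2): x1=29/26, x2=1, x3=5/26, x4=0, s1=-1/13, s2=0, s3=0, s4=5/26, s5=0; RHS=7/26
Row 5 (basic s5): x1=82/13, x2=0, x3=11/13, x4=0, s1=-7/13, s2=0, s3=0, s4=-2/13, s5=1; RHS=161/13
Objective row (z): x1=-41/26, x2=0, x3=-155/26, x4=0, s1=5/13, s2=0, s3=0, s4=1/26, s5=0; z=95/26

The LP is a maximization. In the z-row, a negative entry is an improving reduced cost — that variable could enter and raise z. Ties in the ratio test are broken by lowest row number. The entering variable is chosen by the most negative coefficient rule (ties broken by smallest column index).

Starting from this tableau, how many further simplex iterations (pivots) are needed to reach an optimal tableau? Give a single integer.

2

pivot: x3 in, x2 out → z = 12
pivot: s1 in, x4 out → z = 30
No improving column remains; optimal.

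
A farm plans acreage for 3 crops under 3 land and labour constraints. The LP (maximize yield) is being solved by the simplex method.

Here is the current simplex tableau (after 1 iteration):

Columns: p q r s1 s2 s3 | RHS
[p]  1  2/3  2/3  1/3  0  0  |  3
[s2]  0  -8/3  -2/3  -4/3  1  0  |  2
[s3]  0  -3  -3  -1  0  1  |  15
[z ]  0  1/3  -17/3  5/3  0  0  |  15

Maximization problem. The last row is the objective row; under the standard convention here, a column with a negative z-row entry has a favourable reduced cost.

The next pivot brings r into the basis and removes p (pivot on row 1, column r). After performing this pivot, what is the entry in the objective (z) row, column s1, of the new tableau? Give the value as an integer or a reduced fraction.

Pivot element is row 1, column r: 2/3.
Normalize row 1: new (row 1, s1) = (1/3)/(2/3) = 1/2.
z-row ← z-row − (-17/3)·(new row 1): 5/3 − (-17/3)·(1/2) = 9/2.

9/2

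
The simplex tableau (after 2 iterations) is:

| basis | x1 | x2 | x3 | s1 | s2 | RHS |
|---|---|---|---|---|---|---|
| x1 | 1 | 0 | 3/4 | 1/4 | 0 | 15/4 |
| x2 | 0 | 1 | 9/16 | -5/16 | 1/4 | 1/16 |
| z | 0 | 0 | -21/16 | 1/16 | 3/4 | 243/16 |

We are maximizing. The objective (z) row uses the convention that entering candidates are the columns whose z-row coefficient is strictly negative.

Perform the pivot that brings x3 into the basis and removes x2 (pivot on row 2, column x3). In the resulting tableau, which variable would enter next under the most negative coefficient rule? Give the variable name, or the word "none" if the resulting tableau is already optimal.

s1

Pivot element 9/16. New z-row = old z-row − (-21/16)·(row 2/(9/16)).
Updated z-row coefficients: x1: 0, x2: 7/3, x3: 0, s1: -2/3, s2: 4/3.
The most negative is -2/3 in column s1, so s1 would enter next.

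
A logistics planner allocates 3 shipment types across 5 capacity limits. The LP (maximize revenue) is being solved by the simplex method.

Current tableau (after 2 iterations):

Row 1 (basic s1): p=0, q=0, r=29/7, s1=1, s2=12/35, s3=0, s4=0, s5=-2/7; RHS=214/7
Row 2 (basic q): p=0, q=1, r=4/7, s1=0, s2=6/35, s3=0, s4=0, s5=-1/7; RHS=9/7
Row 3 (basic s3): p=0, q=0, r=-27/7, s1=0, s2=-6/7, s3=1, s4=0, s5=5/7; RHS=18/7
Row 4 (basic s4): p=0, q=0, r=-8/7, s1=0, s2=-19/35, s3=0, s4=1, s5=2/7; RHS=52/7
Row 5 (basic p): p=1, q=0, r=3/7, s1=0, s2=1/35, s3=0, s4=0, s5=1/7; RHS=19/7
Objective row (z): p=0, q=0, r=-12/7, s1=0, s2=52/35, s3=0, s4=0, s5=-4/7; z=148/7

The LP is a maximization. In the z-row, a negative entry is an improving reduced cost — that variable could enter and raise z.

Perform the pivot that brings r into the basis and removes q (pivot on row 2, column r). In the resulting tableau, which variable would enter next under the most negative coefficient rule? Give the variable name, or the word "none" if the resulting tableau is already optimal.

s5

Pivot element 4/7. New z-row = old z-row − (-12/7)·(row 2/(4/7)).
Updated z-row coefficients: p: 0, q: 3, r: 0, s1: 0, s2: 2, s3: 0, s4: 0, s5: -1.
The most negative is -1 in column s5, so s5 would enter next.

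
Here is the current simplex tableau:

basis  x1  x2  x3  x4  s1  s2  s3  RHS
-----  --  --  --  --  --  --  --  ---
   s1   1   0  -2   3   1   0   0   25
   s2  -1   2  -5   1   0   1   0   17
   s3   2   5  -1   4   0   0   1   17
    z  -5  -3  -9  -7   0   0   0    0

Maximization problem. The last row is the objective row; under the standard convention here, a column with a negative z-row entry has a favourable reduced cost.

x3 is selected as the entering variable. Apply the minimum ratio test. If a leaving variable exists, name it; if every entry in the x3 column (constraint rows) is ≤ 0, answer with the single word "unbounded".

x3-column entries: row 1: -2, row 2: -5, row 3: -1. All ≤ 0, so x3 can increase without bound; the LP is unbounded in this direction.

unbounded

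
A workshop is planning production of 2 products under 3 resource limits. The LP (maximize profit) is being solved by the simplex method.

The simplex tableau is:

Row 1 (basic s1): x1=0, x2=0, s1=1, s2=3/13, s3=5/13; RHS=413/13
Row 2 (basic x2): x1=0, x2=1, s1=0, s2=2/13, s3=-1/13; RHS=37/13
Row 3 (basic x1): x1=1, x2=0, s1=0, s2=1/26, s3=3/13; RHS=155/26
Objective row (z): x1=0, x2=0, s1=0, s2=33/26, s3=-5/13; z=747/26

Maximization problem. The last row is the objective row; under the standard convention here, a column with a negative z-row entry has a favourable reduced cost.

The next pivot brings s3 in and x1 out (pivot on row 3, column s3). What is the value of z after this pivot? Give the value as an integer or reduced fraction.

116/3

Minimum ratio for s3: (155/26)/(3/13) = 155/6.
z changes by −(z-row coeff of s3)·ratio = −(-5/13)·(155/6) = 775/78.
New z = 747/26 + (775/78) = 116/3.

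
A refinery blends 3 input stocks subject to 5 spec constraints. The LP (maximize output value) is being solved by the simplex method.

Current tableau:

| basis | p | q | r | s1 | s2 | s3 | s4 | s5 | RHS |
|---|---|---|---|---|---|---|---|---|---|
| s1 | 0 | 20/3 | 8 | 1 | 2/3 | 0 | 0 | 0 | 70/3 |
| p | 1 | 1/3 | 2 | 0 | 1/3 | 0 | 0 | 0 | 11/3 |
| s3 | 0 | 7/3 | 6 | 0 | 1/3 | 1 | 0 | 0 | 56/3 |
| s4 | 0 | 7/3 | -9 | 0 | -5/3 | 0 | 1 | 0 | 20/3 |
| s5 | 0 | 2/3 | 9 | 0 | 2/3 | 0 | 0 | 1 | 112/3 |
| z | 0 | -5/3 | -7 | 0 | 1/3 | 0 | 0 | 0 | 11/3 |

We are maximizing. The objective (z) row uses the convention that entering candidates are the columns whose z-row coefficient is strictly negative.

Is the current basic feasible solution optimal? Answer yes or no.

no

Column q has objective-row coefficient -5/3, which is negative; an improving pivot exists, so not yet optimal.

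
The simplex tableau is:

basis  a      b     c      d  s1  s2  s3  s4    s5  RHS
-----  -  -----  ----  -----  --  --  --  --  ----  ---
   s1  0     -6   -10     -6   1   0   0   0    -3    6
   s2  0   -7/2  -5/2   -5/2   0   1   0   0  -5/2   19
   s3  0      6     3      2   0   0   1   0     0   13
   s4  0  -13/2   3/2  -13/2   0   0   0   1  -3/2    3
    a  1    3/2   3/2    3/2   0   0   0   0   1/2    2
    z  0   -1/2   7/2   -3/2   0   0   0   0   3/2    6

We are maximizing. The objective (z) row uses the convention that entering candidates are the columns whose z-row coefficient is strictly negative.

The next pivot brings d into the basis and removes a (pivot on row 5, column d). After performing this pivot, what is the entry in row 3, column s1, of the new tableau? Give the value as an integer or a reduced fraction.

0

Pivot element is row 5, column d: 3/2.
Normalize row 5: new (row 5, s1) = 0/(3/2) = 0.
row 3 ← row 3 − 2·(new row 5): 0 − 2·0 = 0.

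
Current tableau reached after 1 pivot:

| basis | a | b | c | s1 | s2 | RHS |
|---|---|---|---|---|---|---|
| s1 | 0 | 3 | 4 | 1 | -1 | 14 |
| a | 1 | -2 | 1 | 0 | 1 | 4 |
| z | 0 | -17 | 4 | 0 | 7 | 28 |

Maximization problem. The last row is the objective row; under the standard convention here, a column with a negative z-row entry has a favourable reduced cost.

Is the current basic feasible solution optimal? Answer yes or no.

Column b has objective-row coefficient -17, which is negative; an improving pivot exists, so not yet optimal.

no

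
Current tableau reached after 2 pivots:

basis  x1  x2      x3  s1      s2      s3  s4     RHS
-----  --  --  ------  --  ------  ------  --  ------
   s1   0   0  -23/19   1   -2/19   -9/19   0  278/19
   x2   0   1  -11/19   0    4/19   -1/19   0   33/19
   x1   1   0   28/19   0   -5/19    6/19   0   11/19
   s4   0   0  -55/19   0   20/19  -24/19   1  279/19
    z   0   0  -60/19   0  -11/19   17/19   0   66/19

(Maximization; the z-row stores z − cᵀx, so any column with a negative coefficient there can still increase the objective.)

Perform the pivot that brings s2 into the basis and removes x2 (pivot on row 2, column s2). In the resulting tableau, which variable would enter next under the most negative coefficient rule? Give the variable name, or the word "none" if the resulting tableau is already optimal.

Pivot element 4/19. New z-row = old z-row − (-11/19)·(row 2/(4/19)).
Updated z-row coefficients: x1: 0, x2: 11/4, x3: -19/4, s1: 0, s2: 0, s3: 3/4, s4: 0.
The most negative is -19/4 in column x3, so x3 would enter next.

x3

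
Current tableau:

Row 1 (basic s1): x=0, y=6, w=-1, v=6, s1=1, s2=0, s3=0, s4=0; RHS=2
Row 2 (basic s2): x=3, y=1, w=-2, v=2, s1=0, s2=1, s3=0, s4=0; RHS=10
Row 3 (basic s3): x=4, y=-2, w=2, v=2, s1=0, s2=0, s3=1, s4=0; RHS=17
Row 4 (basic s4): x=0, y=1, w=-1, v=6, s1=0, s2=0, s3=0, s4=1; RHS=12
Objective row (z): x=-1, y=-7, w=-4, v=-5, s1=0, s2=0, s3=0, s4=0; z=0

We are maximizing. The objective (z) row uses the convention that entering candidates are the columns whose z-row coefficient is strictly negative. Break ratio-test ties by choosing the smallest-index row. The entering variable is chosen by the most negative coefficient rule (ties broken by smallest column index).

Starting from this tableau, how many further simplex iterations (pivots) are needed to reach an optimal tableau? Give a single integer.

pivot: y in, s1 out → z = 7/3
pivot: w in, s3 out → z = 571/10
No improving column remains; optimal.

2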